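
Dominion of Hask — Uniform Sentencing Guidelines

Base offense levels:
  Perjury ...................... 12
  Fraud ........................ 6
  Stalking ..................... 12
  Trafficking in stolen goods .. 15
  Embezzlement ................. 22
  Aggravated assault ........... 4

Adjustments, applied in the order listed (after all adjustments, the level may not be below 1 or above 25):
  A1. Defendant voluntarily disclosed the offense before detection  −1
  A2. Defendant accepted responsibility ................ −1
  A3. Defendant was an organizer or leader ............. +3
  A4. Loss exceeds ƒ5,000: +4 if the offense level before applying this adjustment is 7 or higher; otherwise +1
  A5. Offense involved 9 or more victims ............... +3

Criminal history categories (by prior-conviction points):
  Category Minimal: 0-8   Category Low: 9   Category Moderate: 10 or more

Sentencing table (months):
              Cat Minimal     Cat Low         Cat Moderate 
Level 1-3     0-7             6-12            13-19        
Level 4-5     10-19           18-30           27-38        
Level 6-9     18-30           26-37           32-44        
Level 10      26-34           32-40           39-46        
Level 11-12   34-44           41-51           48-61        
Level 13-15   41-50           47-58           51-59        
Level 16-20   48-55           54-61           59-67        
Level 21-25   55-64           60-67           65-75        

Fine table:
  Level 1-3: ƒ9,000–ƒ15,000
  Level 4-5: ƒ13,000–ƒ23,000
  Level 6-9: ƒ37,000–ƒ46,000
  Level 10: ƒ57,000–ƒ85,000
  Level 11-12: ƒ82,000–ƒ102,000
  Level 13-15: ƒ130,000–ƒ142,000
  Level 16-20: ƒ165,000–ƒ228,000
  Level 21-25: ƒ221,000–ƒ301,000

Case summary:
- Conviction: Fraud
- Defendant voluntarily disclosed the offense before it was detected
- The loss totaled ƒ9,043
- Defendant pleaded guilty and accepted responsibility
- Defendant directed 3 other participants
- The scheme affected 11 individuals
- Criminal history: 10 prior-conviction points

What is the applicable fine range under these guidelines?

ƒ130,000–ƒ142,000

Base offense level for fraud: 6.
A1 applies: 6 − 1 = 5.
A2 applies: 5 − 1 = 4.
A3 applies: 4 + 3 = 7.
A4 applies (level before this adjustment is 7 ≥ 7, so +4): 7 + 4 = 11.
A5 applies: 11 + 3 = 14.
Final offense level: 14.
Level 14 falls in the 13-15 band.
Fine table: Level 13-15 → ƒ130,000–ƒ142,000.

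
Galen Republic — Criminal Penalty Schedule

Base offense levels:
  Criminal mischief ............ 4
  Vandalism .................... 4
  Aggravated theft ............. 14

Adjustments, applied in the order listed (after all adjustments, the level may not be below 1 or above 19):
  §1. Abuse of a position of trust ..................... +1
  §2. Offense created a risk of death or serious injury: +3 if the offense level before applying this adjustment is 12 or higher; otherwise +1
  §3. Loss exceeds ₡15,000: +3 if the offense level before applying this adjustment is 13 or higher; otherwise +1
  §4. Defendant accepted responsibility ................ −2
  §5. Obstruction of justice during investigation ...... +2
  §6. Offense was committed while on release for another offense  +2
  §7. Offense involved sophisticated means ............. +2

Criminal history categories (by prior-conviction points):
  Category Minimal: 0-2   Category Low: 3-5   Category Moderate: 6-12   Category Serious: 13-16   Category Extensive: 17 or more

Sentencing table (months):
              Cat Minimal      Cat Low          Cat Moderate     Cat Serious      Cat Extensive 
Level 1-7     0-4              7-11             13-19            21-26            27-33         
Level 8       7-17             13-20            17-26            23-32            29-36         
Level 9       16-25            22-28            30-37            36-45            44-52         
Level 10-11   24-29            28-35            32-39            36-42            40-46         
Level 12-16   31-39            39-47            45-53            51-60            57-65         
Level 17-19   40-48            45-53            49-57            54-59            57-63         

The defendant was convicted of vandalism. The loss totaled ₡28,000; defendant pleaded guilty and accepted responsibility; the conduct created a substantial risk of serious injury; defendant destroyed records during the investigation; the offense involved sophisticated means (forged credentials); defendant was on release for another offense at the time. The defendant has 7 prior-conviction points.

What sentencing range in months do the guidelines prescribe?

Base offense level for vandalism: 4.
§2 applies (level before this adjustment is 4 < 12, so +1): 4 + 1 = 5.
§3 applies (level before this adjustment is 5 < 13, so +1): 5 + 1 = 6.
§4 applies: 6 − 2 = 4.
§5 applies: 4 + 2 = 6.
§6 applies: 6 + 2 = 8.
§7 applies: 8 + 2 = 10.
Final offense level: 10.
Criminal history: 7 prior points → Category Moderate (6-12).
Level 10 falls in the 10-11 band.
Grid: Level 10-11 × Category Moderate = 32-39 months.

32-39 months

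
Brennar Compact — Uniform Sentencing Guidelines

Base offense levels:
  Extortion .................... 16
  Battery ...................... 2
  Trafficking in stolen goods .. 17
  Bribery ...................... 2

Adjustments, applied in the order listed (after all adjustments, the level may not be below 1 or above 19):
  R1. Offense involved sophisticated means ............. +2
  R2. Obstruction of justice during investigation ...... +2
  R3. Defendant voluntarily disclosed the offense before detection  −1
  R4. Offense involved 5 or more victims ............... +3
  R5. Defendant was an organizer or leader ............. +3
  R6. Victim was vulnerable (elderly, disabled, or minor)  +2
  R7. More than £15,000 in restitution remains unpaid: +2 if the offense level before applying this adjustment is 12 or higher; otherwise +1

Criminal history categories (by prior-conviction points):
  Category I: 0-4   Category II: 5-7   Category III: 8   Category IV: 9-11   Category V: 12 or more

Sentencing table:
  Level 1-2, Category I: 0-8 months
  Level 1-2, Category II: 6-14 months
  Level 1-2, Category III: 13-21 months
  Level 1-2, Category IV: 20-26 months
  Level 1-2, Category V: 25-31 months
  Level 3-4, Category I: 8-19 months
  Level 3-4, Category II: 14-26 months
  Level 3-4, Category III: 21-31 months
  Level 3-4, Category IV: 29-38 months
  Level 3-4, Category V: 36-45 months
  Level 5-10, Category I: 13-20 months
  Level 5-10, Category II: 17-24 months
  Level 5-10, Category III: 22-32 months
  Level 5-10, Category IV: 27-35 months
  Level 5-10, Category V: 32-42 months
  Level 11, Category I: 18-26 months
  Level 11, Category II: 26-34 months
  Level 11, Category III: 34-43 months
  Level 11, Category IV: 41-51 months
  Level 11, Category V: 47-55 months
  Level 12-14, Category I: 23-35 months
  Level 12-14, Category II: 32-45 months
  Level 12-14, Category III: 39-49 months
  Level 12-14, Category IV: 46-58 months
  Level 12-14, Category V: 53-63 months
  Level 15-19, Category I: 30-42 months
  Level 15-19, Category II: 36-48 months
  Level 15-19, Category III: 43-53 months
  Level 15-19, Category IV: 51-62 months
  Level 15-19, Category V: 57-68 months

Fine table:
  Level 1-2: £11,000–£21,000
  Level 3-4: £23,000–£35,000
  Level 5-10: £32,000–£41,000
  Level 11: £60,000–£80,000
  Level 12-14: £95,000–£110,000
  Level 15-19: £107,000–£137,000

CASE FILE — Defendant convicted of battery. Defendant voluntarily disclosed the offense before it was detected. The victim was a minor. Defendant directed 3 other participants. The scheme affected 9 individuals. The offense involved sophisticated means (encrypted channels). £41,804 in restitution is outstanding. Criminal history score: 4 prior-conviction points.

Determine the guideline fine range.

Base offense level for battery: 2.
R1 applies: 2 + 2 = 4.
R2 does not apply.
R3 applies: 4 − 1 = 3.
R4 applies: 3 + 3 = 6.
R5 applies: 6 + 3 = 9.
R6 applies: 9 + 2 = 11.
R7 applies (level before this adjustment is 11 < 12, so +1): 11 + 1 = 12.
Final offense level: 12.
Level 12 falls in the 12-14 band.
Fine table: Level 12-14 → £95,000–£110,000.

£95,000–£110,000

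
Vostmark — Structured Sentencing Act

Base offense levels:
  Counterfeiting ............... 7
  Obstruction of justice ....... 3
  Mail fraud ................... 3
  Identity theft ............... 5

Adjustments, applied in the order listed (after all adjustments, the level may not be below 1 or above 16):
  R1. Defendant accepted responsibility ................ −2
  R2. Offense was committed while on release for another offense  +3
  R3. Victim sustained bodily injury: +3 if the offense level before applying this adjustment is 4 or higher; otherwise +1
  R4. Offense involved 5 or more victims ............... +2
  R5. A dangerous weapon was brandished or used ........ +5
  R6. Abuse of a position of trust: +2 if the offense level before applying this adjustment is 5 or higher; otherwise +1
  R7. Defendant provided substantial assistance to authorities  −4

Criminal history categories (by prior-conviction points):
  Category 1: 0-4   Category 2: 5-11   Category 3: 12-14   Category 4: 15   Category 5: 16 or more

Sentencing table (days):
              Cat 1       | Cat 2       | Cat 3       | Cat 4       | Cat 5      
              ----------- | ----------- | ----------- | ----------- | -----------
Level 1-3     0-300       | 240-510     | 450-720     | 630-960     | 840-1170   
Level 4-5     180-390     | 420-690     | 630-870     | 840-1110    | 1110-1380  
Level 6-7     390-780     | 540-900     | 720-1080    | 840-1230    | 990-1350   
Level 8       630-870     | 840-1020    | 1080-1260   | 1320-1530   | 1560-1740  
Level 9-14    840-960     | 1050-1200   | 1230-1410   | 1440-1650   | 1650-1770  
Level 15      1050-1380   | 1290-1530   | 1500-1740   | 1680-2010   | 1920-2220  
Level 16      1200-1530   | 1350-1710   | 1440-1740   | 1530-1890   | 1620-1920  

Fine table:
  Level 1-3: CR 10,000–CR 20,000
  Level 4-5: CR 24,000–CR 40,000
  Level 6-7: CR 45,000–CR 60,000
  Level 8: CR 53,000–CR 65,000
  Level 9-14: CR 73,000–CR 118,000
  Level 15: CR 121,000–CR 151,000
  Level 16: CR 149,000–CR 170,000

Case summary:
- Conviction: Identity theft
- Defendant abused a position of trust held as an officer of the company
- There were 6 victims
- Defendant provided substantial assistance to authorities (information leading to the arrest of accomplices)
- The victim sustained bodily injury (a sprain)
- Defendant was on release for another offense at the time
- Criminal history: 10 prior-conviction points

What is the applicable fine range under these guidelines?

Base offense level for identity theft: 5.
R2 applies: 5 + 3 = 8.
R3 applies (level before this adjustment is 8 ≥ 4, so +3): 8 + 3 = 11.
R4 applies: 11 + 2 = 13.
R5 does not apply.
R6 applies (level before this adjustment is 13 ≥ 5, so +2): 13 + 2 = 15.
R7 applies: 15 − 4 = 11.
Final offense level: 11.
Level 11 falls in the 9-14 band.
Fine table: Level 9-14 → CR 73,000–CR 118,000.

CR 73,000–CR 118,000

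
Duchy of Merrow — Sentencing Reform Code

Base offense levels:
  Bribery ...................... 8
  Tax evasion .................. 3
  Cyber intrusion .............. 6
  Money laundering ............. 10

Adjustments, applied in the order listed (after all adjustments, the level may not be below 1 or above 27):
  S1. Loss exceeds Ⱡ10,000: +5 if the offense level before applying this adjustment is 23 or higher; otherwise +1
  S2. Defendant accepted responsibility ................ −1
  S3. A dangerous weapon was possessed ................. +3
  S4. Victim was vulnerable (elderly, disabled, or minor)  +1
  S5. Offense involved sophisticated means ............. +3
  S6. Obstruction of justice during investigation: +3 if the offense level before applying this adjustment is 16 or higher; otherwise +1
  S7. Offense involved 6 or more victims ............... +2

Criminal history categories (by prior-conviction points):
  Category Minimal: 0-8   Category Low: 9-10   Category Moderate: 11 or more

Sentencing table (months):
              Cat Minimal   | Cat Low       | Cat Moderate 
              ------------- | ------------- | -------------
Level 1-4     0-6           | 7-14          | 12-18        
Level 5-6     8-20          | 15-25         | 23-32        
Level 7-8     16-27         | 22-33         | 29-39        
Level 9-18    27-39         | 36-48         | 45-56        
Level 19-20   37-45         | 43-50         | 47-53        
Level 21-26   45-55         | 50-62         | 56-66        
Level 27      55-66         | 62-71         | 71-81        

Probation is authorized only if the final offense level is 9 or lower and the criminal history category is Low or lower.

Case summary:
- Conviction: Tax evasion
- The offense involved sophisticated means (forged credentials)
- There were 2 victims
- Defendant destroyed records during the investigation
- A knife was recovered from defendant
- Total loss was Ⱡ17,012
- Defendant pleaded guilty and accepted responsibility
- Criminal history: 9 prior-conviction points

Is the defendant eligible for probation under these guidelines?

Base offense level for tax evasion: 3.
S1 applies (level before this adjustment is 3 < 23, so +1): 3 + 1 = 4.
S2 applies: 4 − 1 = 3.
S3 applies: 3 + 3 = 6.
S4 does not apply.
S5 applies: 6 + 3 = 9.
S6 applies (level before this adjustment is 9 < 16, so +1): 9 + 1 = 10.
Final offense level: 10.
Criminal history: 9 prior points → Category Low (9-10).
Level 10 falls in the 9-18 band.
Grid: Level 9-18 × Category Low = 36-48 months.
Probation check: level 10 > 9 and category Low ≤ Low → not eligible.

No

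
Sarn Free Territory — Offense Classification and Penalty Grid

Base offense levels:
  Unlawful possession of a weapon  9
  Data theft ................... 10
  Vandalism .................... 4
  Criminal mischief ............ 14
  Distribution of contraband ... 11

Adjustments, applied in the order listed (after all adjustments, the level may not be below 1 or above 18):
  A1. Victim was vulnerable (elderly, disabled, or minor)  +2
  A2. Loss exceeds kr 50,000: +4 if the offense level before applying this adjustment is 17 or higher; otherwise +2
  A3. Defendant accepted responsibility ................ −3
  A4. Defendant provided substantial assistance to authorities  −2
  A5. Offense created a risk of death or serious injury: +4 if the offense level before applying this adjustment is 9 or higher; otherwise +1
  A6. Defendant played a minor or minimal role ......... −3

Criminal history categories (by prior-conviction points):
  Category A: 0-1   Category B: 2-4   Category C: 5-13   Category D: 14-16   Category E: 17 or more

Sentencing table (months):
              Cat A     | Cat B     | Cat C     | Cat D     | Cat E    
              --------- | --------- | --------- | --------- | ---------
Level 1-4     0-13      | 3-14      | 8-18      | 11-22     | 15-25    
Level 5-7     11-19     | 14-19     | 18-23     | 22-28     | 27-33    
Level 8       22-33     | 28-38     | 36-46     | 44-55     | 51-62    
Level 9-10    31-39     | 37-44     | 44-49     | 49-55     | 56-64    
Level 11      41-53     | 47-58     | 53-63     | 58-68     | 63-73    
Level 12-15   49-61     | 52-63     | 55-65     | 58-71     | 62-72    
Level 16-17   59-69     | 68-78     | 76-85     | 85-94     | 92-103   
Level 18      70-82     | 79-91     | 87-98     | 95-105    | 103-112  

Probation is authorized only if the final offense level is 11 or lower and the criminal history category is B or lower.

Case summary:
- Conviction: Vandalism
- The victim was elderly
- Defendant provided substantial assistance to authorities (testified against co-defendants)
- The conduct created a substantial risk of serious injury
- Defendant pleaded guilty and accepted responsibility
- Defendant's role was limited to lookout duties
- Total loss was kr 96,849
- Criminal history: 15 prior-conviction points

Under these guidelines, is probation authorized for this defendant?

Base offense level for vandalism: 4.
A1 applies: 4 + 2 = 6.
A2 applies (level before this adjustment is 6 < 17, so +2): 6 + 2 = 8.
A3 applies: 8 − 3 = 5.
A4 applies: 5 − 2 = 3.
A5 applies (level before this adjustment is 3 < 9, so +1): 3 + 1 = 4.
A6 applies: 4 − 3 = 1.
Final offense level: 1.
Criminal history: 15 prior points → Category D (14-16).
Level 1 falls in the 1-4 band.
Grid: Level 1-4 × Category D = 11-22 months.
Probation check: level 1 ≤ 11 and category D > B → not eligible.

No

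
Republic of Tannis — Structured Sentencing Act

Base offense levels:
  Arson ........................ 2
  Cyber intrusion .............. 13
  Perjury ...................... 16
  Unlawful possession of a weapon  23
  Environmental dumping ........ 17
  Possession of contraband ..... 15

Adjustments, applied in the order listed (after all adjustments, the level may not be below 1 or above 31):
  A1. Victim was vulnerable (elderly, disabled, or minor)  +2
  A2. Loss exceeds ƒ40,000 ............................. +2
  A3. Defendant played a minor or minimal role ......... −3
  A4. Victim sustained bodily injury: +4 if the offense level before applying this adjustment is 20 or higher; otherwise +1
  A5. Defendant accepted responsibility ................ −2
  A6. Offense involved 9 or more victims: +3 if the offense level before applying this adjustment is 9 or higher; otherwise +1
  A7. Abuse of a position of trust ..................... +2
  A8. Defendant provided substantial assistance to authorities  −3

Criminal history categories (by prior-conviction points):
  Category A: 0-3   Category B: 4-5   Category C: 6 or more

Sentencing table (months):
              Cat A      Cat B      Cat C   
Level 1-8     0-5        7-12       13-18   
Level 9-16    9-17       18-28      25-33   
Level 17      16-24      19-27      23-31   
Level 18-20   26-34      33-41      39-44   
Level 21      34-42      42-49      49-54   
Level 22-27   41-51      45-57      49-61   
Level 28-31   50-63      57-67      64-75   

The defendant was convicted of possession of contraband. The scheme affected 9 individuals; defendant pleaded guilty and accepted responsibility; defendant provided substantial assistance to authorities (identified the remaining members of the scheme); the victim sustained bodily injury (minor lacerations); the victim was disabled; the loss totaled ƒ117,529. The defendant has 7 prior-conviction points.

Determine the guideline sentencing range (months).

Base offense level for possession of contraband: 15.
A1 applies: 15 + 2 = 17.
A2 applies: 17 + 2 = 19.
A4 applies (level before this adjustment is 19 < 20, so +1): 19 + 1 = 20.
A5 applies: 20 − 2 = 18.
A6 applies (level before this adjustment is 18 ≥ 9, so +3): 18 + 3 = 21.
A7 does not apply.
A8 applies: 21 − 3 = 18.
Final offense level: 18.
Criminal history: 7 prior points → Category C (6+).
Level 18 falls in the 18-20 band.
Grid: Level 18-20 × Category C = 39-44 months.

39-44 months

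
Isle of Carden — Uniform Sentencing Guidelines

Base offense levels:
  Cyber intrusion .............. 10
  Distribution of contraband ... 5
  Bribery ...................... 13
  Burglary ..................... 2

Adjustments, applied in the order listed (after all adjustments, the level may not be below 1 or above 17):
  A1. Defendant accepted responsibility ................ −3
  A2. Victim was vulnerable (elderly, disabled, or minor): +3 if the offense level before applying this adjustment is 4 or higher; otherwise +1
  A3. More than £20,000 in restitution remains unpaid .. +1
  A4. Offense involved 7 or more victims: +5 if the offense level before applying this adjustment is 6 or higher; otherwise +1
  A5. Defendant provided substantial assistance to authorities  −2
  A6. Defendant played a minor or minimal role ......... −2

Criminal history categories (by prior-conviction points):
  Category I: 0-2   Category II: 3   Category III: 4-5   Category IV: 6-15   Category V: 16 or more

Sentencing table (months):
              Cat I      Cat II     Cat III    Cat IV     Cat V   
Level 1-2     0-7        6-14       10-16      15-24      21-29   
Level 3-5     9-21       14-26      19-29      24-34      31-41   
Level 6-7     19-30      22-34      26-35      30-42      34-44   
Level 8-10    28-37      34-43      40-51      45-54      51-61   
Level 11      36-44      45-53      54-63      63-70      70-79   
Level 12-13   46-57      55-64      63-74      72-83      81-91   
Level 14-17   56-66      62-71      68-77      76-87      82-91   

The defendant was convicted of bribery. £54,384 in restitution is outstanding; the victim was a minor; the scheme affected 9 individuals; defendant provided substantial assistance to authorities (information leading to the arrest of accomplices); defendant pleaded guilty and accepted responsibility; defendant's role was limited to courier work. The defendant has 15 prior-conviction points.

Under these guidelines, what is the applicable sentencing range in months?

Base offense level for bribery: 13.
A1 applies: 13 − 3 = 10.
A2 applies (level before this adjustment is 10 ≥ 4, so +3): 10 + 3 = 13.
A3 applies: 13 + 1 = 14.
A4 applies (level before this adjustment is 14 ≥ 6, so +5): 14 + 5 = 19.
A5 applies: 19 − 2 = 17.
A6 applies: 17 − 2 = 15.
Final offense level: 15.
Criminal history: 15 prior points → Category IV (6-15).
Level 15 falls in the 14-17 band.
Grid: Level 14-17 × Category IV = 76-87 months.

76-87 months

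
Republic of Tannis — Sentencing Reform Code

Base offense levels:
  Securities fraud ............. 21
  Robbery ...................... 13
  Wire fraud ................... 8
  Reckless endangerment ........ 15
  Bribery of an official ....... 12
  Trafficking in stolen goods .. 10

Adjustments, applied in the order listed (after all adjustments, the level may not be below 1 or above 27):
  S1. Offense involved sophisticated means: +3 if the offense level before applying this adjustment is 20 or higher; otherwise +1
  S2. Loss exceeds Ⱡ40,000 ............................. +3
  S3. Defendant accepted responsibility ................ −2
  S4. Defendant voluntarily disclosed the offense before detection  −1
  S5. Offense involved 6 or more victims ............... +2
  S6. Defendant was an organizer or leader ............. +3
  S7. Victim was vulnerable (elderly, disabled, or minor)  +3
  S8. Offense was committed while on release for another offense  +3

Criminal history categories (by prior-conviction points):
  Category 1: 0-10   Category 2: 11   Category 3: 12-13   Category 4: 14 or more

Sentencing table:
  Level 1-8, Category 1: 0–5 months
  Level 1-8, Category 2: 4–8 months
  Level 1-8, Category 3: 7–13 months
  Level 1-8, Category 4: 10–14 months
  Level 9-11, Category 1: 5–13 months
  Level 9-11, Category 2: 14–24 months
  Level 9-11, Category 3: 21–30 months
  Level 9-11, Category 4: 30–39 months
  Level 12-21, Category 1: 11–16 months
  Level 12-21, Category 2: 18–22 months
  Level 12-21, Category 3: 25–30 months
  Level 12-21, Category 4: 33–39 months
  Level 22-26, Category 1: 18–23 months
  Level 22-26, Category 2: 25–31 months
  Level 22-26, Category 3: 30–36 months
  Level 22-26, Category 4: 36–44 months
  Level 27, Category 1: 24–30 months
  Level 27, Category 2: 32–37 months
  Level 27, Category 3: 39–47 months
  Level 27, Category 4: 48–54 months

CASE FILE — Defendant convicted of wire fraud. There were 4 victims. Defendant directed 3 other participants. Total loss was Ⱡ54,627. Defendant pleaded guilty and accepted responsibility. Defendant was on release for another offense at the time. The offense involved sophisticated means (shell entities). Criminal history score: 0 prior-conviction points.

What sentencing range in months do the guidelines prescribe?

11-16 months

Base offense level for wire fraud: 8.
S1 applies (level before this adjustment is 8 < 20, so +1): 8 + 1 = 9.
S2 applies: 9 + 3 = 12.
S3 applies: 12 − 2 = 10.
S6 applies: 10 + 3 = 13.
S7 does not apply.
S8 applies: 13 + 3 = 16.
Final offense level: 16.
Criminal history: 0 prior points → Category 1 (0-10).
Level 16 falls in the 12-21 band.
Grid: Level 12-21 × Category 1 = 11-16 months.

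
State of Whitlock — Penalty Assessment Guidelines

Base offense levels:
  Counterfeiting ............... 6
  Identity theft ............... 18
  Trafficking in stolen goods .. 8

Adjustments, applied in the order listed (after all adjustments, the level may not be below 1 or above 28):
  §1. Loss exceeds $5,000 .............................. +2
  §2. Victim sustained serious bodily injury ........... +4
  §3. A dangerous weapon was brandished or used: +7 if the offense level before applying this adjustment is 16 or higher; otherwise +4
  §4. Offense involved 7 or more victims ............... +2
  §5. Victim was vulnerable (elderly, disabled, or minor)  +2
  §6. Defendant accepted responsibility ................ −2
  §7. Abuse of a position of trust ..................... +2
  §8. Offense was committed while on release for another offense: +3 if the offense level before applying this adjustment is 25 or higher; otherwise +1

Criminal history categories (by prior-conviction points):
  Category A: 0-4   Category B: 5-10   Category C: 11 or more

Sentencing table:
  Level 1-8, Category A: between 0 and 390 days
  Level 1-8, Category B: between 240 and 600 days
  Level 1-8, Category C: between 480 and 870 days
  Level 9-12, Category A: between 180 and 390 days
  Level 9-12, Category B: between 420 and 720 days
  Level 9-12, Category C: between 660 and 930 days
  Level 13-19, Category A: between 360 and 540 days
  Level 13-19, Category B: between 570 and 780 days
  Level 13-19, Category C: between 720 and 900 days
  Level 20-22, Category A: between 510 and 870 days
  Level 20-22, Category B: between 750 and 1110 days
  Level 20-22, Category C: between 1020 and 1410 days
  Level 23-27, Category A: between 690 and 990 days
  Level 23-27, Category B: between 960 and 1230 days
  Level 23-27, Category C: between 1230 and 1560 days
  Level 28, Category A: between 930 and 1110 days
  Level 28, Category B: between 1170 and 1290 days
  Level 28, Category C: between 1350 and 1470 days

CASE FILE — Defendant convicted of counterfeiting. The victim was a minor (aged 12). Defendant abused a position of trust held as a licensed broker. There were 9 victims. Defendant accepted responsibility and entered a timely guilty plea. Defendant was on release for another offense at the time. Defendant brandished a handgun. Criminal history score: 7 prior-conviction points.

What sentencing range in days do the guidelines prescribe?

570-780 days

Base offense level for counterfeiting: 6.
§1 does not apply.
§3 applies (level before this adjustment is 6 < 16, so +4): 6 + 4 = 10.
§4 applies: 10 + 2 = 12.
§5 applies: 12 + 2 = 14.
§6 applies: 14 − 2 = 12.
§7 applies: 12 + 2 = 14.
§8 applies (level before this adjustment is 14 < 25, so +1): 14 + 1 = 15.
Final offense level: 15.
Criminal history: 7 prior points → Category B (5-10).
Level 15 falls in the 13-19 band.
Grid: Level 13-19 × Category B = 570-780 days.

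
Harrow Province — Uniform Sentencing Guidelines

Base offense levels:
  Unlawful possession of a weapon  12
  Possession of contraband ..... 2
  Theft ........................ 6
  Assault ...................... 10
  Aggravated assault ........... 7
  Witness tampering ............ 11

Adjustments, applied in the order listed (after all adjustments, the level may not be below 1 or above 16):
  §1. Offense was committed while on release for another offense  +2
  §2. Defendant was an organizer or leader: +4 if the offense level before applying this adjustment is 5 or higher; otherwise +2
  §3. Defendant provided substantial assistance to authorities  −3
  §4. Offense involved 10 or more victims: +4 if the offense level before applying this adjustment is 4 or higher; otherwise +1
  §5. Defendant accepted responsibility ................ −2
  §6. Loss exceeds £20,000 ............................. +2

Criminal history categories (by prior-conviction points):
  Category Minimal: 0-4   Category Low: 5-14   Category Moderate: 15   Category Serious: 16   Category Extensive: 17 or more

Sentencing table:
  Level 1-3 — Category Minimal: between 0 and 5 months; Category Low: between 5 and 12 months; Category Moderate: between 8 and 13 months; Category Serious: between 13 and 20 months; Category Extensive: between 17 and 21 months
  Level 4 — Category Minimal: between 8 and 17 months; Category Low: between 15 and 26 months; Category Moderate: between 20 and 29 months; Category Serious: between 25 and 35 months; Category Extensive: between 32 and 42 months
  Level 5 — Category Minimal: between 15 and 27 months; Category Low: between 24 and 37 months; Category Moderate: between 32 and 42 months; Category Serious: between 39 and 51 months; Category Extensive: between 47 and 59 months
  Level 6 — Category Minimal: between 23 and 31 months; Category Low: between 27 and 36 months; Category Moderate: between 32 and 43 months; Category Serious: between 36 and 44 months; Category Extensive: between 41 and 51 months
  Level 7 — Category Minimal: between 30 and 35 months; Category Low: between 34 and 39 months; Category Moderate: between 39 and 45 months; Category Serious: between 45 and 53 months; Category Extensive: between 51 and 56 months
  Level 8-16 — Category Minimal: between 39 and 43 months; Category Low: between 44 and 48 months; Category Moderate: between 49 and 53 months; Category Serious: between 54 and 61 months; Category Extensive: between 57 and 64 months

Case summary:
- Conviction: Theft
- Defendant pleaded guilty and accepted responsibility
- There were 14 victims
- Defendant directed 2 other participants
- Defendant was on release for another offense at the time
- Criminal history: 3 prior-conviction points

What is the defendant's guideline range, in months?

39-43 months

Base offense level for theft: 6.
§1 applies: 6 + 2 = 8.
§2 applies (level before this adjustment is 8 ≥ 5, so +4): 8 + 4 = 12.
§3 does not apply.
§4 applies (level before this adjustment is 12 ≥ 4, so +4): 12 + 4 = 16.
§5 applies: 16 − 2 = 14.
§6 does not apply.
Final offense level: 14.
Criminal history: 3 prior points → Category Minimal (0-4).
Level 14 falls in the 8-16 band.
Grid: Level 8-16 × Category Minimal = 39-43 months.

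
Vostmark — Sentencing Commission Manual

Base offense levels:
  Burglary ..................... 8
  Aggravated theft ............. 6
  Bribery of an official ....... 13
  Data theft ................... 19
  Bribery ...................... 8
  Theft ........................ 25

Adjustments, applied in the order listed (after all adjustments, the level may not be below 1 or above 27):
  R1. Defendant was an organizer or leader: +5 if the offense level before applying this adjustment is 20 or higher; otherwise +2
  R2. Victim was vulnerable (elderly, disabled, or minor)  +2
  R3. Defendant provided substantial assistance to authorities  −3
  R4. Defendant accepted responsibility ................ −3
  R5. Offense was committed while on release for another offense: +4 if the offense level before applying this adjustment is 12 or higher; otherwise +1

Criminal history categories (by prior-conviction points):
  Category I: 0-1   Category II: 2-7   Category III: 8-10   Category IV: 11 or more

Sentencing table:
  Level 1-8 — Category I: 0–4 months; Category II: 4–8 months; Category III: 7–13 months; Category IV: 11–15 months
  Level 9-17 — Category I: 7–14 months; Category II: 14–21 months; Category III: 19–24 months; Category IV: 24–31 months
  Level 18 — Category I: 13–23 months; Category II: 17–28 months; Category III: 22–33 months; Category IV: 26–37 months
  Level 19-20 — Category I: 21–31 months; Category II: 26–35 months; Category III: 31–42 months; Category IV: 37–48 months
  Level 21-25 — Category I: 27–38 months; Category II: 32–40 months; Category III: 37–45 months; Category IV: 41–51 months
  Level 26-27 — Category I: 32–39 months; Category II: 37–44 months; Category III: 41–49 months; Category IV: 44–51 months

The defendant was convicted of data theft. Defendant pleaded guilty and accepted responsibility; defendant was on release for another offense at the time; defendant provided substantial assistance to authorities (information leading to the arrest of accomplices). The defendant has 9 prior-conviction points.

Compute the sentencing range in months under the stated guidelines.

19-24 months

Base offense level for data theft: 19.
R1 does not apply.
R2 does not apply.
R3 applies: 19 − 3 = 16.
R4 applies: 16 − 3 = 13.
R5 applies (level before this adjustment is 13 ≥ 12, so +4): 13 + 4 = 17.
Final offense level: 17.
Criminal history: 9 prior points → Category III (8-10).
Level 17 falls in the 9-17 band.
Grid: Level 9-17 × Category III = 19-24 months.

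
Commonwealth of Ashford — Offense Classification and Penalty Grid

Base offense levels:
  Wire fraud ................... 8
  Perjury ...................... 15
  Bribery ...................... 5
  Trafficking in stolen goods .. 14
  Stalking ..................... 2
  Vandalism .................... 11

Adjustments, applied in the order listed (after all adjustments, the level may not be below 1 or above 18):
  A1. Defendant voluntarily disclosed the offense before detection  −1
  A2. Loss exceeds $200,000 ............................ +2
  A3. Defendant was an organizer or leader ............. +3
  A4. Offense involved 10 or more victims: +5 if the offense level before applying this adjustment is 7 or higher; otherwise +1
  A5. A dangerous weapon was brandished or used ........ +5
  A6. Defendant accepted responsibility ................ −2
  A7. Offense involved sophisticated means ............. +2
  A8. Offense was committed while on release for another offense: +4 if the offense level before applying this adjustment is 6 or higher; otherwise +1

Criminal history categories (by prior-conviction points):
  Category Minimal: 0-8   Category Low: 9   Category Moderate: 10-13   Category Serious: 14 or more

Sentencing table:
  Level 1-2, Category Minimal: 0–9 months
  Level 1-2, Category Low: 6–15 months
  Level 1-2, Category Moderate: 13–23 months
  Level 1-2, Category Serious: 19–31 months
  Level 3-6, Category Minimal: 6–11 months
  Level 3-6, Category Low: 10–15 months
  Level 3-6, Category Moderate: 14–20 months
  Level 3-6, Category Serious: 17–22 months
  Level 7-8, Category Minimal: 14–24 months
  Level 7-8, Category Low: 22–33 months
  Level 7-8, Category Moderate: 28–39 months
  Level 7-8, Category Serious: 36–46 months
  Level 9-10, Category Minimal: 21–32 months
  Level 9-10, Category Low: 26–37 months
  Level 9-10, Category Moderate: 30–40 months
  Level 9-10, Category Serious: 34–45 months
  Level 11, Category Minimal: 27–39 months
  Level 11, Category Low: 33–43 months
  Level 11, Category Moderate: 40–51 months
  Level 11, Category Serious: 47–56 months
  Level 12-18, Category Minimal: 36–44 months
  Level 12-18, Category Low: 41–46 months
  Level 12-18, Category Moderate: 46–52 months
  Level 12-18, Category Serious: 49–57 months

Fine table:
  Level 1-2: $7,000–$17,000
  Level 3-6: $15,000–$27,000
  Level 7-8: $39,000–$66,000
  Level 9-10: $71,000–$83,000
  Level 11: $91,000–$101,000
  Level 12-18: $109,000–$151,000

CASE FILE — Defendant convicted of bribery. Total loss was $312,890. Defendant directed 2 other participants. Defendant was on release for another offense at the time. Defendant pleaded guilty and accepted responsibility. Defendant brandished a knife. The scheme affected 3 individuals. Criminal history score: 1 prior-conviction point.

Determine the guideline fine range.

Base offense level for bribery: 5.
A1 does not apply.
A2 applies: 5 + 2 = 7.
A3 applies: 7 + 3 = 10.
A4 does not apply.
A5 applies: 10 + 5 = 15.
A6 applies: 15 − 2 = 13.
A7 does not apply.
A8 applies (level before this adjustment is 13 ≥ 6, so +4): 13 + 4 = 17.
Final offense level: 17.
Level 17 falls in the 12-18 band.
Fine table: Level 12-18 → $109,000–$151,000.

$109,000–$151,000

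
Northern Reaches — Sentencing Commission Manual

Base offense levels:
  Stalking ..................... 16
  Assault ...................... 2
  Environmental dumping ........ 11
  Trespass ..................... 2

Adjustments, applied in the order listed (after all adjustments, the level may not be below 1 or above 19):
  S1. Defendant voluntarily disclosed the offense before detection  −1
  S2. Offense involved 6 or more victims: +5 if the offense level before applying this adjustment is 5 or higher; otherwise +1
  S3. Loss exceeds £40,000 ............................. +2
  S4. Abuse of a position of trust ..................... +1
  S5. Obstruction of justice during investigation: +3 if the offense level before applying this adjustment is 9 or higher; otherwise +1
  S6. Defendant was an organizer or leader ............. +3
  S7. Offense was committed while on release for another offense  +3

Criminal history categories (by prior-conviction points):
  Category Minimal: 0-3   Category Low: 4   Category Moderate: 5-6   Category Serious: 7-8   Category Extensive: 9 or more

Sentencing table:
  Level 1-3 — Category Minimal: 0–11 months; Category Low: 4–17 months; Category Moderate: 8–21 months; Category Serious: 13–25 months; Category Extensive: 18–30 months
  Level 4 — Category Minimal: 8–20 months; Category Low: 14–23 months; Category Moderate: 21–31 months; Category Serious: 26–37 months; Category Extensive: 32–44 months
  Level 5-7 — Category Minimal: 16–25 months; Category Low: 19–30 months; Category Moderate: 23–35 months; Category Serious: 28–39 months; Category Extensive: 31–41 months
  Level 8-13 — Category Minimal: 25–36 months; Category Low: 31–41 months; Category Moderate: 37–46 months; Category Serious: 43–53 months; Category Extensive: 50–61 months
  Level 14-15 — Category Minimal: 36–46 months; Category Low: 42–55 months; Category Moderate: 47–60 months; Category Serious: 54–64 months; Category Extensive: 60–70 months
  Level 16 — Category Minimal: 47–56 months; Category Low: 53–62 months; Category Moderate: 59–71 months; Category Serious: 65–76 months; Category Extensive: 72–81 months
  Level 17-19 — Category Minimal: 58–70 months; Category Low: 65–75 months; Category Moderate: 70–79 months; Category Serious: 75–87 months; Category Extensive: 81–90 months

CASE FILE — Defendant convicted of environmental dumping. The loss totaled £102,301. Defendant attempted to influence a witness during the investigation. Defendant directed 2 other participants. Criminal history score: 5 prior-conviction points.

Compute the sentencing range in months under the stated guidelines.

70-79 months

Base offense level for environmental dumping: 11.
S3 applies: 11 + 2 = 13.
S4 does not apply.
S5 applies (level before this adjustment is 13 ≥ 9, so +3): 13 + 3 = 16.
S6 applies: 16 + 3 = 19.
Final offense level: 19.
Criminal history: 5 prior points → Category Moderate (5-6).
Level 19 falls in the 17-19 band.
Grid: Level 17-19 × Category Moderate = 70-79 months.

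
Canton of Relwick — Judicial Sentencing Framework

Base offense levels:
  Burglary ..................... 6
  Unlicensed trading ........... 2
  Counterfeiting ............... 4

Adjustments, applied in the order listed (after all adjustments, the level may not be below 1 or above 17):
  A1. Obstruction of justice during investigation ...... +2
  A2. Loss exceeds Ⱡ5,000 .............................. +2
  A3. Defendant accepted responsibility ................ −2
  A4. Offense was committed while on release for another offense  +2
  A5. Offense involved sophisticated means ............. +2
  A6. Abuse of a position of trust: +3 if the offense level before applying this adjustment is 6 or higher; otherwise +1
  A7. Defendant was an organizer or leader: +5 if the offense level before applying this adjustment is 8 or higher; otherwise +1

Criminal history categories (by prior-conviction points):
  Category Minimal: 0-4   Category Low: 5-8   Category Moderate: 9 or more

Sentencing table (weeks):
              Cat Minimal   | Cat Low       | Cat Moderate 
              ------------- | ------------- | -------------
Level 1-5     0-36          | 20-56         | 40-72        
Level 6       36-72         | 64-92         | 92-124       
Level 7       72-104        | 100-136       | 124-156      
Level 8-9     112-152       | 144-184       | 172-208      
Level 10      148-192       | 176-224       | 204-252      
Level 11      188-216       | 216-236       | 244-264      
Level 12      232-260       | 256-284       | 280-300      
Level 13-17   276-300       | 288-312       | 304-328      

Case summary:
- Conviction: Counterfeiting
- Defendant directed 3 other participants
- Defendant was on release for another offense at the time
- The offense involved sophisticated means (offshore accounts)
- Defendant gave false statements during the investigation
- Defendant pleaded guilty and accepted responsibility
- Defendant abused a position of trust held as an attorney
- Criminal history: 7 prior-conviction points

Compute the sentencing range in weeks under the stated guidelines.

288-312 weeks

Base offense level for counterfeiting: 4.
A1 applies: 4 + 2 = 6.
A3 applies: 6 − 2 = 4.
A4 applies: 4 + 2 = 6.
A5 applies: 6 + 2 = 8.
A6 applies (level before this adjustment is 8 ≥ 6, so +3): 8 + 3 = 11.
A7 applies (level before this adjustment is 11 ≥ 8, so +5): 11 + 5 = 16.
Final offense level: 16.
Criminal history: 7 prior points → Category Low (5-8).
Level 16 falls in the 13-17 band.
Grid: Level 13-17 × Category Low = 288-312 weeks.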